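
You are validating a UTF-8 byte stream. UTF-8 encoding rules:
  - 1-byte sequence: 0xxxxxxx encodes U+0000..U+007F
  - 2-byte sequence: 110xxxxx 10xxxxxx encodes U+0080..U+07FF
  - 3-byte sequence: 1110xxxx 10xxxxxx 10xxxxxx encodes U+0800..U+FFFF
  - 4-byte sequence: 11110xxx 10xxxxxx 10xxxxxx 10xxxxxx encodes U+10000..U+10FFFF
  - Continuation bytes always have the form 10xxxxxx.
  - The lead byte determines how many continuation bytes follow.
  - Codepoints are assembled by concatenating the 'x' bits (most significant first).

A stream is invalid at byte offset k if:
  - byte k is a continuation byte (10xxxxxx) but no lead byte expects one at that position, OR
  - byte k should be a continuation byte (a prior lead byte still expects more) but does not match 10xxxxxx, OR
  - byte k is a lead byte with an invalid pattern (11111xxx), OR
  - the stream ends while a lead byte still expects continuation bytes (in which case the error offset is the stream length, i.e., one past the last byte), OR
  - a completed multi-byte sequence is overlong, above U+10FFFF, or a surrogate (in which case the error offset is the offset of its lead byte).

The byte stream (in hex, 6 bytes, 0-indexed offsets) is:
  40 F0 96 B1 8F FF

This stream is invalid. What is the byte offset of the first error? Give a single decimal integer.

Byte[0]=40: 1-byte ASCII. cp=U+0040
Byte[1]=F0: 4-byte lead, need 3 cont bytes. acc=0x0
Byte[2]=96: continuation. acc=(acc<<6)|0x16=0x16
Byte[3]=B1: continuation. acc=(acc<<6)|0x31=0x5B1
Byte[4]=8F: continuation. acc=(acc<<6)|0x0F=0x16C4F
Completed: cp=U+16C4F (starts at byte 1)
Byte[5]=FF: INVALID lead byte (not 0xxx/110x/1110/11110)

Answer: 5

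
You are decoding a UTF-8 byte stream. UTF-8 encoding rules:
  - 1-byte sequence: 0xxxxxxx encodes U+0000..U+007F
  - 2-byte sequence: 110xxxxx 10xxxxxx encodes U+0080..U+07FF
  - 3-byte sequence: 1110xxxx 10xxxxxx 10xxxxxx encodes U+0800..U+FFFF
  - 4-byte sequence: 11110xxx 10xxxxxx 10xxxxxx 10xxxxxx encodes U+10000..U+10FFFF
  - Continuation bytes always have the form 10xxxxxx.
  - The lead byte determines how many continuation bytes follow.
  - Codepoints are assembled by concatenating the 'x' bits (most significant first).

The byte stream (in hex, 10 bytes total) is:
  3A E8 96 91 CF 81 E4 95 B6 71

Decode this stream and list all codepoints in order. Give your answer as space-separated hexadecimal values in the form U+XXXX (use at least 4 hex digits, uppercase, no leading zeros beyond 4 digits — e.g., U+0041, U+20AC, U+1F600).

Byte[0]=3A: 1-byte ASCII. cp=U+003A
Byte[1]=E8: 3-byte lead, need 2 cont bytes. acc=0x8
Byte[2]=96: continuation. acc=(acc<<6)|0x16=0x216
Byte[3]=91: continuation. acc=(acc<<6)|0x11=0x8591
Completed: cp=U+8591 (starts at byte 1)
Byte[4]=CF: 2-byte lead, need 1 cont bytes. acc=0xF
Byte[5]=81: continuation. acc=(acc<<6)|0x01=0x3C1
Completed: cp=U+03C1 (starts at byte 4)
Byte[6]=E4: 3-byte lead, need 2 cont bytes. acc=0x4
Byte[7]=95: continuation. acc=(acc<<6)|0x15=0x115
Byte[8]=B6: continuation. acc=(acc<<6)|0x36=0x4576
Completed: cp=U+4576 (starts at byte 6)
Byte[9]=71: 1-byte ASCII. cp=U+0071

Answer: U+003A U+8591 U+03C1 U+4576 U+0071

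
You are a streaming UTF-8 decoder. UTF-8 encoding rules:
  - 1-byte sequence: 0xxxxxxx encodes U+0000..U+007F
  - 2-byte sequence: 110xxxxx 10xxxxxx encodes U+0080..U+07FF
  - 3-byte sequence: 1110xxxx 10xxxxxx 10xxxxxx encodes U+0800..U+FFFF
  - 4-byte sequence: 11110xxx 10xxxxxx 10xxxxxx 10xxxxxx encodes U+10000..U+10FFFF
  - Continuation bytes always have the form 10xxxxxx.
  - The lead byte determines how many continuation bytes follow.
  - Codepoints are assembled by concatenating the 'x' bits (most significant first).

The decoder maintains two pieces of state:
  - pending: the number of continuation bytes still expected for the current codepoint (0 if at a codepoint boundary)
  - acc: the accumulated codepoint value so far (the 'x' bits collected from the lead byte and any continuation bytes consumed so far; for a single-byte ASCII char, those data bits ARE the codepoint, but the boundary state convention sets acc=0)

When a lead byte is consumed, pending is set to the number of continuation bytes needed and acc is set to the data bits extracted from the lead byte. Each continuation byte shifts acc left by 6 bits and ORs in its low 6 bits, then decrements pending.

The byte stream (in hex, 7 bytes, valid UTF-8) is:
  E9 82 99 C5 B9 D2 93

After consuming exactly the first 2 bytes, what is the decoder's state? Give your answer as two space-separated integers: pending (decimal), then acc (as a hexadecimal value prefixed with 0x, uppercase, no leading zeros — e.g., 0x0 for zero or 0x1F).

Answer: 1 0x242

Derivation:
Byte[0]=E9: 3-byte lead. pending=2, acc=0x9
Byte[1]=82: continuation. acc=(acc<<6)|0x02=0x242, pending=1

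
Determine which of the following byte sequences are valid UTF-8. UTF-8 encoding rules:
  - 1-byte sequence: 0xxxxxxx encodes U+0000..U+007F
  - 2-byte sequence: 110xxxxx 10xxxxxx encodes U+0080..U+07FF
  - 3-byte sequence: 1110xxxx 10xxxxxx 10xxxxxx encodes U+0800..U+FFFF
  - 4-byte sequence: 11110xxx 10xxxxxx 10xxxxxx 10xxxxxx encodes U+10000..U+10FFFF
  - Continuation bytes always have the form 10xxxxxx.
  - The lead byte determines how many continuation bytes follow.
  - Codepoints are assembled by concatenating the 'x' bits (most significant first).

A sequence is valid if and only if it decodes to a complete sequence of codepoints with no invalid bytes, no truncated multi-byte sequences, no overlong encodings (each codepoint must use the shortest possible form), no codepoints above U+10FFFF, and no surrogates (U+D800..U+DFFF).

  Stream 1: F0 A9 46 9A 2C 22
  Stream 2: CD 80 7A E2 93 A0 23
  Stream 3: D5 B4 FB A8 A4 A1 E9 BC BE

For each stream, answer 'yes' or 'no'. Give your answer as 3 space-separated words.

Stream 1: error at byte offset 2. INVALID
Stream 2: decodes cleanly. VALID
Stream 3: error at byte offset 2. INVALID

Answer: no yes no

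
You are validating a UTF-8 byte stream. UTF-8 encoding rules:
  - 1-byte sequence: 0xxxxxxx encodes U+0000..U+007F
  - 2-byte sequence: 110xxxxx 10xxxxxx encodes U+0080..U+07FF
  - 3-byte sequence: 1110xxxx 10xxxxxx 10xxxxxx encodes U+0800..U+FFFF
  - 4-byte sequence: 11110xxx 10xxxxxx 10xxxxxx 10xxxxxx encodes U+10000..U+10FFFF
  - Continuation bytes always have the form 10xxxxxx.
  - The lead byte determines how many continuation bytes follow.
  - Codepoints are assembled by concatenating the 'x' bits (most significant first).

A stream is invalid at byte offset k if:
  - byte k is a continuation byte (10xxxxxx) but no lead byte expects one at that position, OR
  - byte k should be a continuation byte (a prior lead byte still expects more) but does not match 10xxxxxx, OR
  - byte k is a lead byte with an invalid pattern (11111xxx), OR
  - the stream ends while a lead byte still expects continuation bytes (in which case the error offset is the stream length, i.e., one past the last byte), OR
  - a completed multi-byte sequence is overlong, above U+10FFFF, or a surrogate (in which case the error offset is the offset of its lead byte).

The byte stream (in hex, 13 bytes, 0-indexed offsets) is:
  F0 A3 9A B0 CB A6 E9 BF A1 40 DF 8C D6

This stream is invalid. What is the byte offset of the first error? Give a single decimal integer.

Answer: 13

Derivation:
Byte[0]=F0: 4-byte lead, need 3 cont bytes. acc=0x0
Byte[1]=A3: continuation. acc=(acc<<6)|0x23=0x23
Byte[2]=9A: continuation. acc=(acc<<6)|0x1A=0x8DA
Byte[3]=B0: continuation. acc=(acc<<6)|0x30=0x236B0
Completed: cp=U+236B0 (starts at byte 0)
Byte[4]=CB: 2-byte lead, need 1 cont bytes. acc=0xB
Byte[5]=A6: continuation. acc=(acc<<6)|0x26=0x2E6
Completed: cp=U+02E6 (starts at byte 4)
Byte[6]=E9: 3-byte lead, need 2 cont bytes. acc=0x9
Byte[7]=BF: continuation. acc=(acc<<6)|0x3F=0x27F
Byte[8]=A1: continuation. acc=(acc<<6)|0x21=0x9FE1
Completed: cp=U+9FE1 (starts at byte 6)
Byte[9]=40: 1-byte ASCII. cp=U+0040
Byte[10]=DF: 2-byte lead, need 1 cont bytes. acc=0x1F
Byte[11]=8C: continuation. acc=(acc<<6)|0x0C=0x7CC
Completed: cp=U+07CC (starts at byte 10)
Byte[12]=D6: 2-byte lead, need 1 cont bytes. acc=0x16
Byte[13]: stream ended, expected continuation. INVALID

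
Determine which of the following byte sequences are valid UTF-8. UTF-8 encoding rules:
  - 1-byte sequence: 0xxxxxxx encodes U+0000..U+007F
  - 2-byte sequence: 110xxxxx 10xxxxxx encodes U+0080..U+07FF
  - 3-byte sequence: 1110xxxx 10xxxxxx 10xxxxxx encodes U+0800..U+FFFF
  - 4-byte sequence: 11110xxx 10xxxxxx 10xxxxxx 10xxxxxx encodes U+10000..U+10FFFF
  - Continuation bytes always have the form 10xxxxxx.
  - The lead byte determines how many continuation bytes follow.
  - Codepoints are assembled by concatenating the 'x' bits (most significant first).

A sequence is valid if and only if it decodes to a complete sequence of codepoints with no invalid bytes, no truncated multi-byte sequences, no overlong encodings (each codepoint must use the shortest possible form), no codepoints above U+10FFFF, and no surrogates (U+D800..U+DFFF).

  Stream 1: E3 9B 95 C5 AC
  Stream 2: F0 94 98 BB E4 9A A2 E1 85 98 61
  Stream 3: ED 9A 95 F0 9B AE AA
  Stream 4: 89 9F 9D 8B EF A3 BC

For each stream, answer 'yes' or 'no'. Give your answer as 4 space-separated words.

Stream 1: decodes cleanly. VALID
Stream 2: decodes cleanly. VALID
Stream 3: decodes cleanly. VALID
Stream 4: error at byte offset 0. INVALID

Answer: yes yes yes no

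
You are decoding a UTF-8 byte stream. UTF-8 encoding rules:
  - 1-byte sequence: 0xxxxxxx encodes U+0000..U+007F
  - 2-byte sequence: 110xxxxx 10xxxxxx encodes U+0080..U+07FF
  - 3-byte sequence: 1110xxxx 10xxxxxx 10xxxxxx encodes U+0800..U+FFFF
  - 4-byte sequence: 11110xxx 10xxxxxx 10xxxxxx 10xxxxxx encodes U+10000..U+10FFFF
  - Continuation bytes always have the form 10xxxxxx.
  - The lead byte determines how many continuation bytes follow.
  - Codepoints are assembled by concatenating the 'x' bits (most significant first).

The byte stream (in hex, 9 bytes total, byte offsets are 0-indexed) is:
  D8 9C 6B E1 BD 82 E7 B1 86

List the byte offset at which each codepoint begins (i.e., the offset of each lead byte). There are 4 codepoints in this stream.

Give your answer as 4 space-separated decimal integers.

Byte[0]=D8: 2-byte lead, need 1 cont bytes. acc=0x18
Byte[1]=9C: continuation. acc=(acc<<6)|0x1C=0x61C
Completed: cp=U+061C (starts at byte 0)
Byte[2]=6B: 1-byte ASCII. cp=U+006B
Byte[3]=E1: 3-byte lead, need 2 cont bytes. acc=0x1
Byte[4]=BD: continuation. acc=(acc<<6)|0x3D=0x7D
Byte[5]=82: continuation. acc=(acc<<6)|0x02=0x1F42
Completed: cp=U+1F42 (starts at byte 3)
Byte[6]=E7: 3-byte lead, need 2 cont bytes. acc=0x7
Byte[7]=B1: continuation. acc=(acc<<6)|0x31=0x1F1
Byte[8]=86: continuation. acc=(acc<<6)|0x06=0x7C46
Completed: cp=U+7C46 (starts at byte 6)

Answer: 0 2 3 6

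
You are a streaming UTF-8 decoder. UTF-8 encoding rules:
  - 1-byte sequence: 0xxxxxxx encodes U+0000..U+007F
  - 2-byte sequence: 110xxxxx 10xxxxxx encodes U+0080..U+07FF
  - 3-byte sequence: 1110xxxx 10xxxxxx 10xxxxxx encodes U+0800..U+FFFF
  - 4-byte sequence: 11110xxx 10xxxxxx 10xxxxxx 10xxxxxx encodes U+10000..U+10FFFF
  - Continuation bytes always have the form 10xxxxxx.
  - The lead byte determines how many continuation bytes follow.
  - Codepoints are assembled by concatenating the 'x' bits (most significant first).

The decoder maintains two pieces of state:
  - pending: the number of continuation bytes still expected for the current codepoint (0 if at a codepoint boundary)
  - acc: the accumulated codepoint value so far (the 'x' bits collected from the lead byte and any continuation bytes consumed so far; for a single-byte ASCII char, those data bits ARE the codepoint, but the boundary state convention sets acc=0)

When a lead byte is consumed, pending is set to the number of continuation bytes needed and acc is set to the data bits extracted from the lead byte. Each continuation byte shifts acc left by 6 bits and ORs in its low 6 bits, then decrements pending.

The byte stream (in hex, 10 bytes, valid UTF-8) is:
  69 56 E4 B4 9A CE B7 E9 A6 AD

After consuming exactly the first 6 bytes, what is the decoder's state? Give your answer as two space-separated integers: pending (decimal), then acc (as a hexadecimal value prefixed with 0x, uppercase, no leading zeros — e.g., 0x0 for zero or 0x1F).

Byte[0]=69: 1-byte. pending=0, acc=0x0
Byte[1]=56: 1-byte. pending=0, acc=0x0
Byte[2]=E4: 3-byte lead. pending=2, acc=0x4
Byte[3]=B4: continuation. acc=(acc<<6)|0x34=0x134, pending=1
Byte[4]=9A: continuation. acc=(acc<<6)|0x1A=0x4D1A, pending=0
Byte[5]=CE: 2-byte lead. pending=1, acc=0xE

Answer: 1 0xE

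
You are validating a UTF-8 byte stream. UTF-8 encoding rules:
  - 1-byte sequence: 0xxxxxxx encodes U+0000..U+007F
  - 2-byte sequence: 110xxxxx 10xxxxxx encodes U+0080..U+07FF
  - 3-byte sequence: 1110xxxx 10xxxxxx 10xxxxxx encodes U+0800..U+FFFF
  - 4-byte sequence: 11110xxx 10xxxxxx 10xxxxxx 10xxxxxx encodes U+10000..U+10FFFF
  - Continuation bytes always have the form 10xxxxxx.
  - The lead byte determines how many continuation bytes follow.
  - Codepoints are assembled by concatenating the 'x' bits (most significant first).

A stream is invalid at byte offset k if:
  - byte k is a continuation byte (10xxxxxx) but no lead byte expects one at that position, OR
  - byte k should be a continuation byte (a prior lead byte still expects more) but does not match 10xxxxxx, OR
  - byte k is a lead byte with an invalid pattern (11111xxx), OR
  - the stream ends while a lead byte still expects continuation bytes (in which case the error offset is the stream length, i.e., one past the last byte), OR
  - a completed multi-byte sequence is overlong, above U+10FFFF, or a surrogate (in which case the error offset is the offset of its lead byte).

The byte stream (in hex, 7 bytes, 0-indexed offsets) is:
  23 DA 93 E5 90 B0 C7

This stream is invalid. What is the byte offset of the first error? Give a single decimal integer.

Byte[0]=23: 1-byte ASCII. cp=U+0023
Byte[1]=DA: 2-byte lead, need 1 cont bytes. acc=0x1A
Byte[2]=93: continuation. acc=(acc<<6)|0x13=0x693
Completed: cp=U+0693 (starts at byte 1)
Byte[3]=E5: 3-byte lead, need 2 cont bytes. acc=0x5
Byte[4]=90: continuation. acc=(acc<<6)|0x10=0x150
Byte[5]=B0: continuation. acc=(acc<<6)|0x30=0x5430
Completed: cp=U+5430 (starts at byte 3)
Byte[6]=C7: 2-byte lead, need 1 cont bytes. acc=0x7
Byte[7]: stream ended, expected continuation. INVALID

Answer: 7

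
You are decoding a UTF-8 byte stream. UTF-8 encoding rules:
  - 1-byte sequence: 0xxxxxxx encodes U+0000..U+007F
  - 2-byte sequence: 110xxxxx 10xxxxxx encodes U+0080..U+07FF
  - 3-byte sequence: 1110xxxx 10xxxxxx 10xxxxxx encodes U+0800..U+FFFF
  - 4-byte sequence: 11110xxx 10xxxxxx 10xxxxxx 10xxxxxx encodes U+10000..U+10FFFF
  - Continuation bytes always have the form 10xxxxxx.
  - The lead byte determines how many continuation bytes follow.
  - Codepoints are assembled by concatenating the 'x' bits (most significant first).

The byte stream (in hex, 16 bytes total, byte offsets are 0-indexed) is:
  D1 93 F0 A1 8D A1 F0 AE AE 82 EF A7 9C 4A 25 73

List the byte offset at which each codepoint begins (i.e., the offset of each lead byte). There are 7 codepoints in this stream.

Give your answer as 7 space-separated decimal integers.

Byte[0]=D1: 2-byte lead, need 1 cont bytes. acc=0x11
Byte[1]=93: continuation. acc=(acc<<6)|0x13=0x453
Completed: cp=U+0453 (starts at byte 0)
Byte[2]=F0: 4-byte lead, need 3 cont bytes. acc=0x0
Byte[3]=A1: continuation. acc=(acc<<6)|0x21=0x21
Byte[4]=8D: continuation. acc=(acc<<6)|0x0D=0x84D
Byte[5]=A1: continuation. acc=(acc<<6)|0x21=0x21361
Completed: cp=U+21361 (starts at byte 2)
Byte[6]=F0: 4-byte lead, need 3 cont bytes. acc=0x0
Byte[7]=AE: continuation. acc=(acc<<6)|0x2E=0x2E
Byte[8]=AE: continuation. acc=(acc<<6)|0x2E=0xBAE
Byte[9]=82: continuation. acc=(acc<<6)|0x02=0x2EB82
Completed: cp=U+2EB82 (starts at byte 6)
Byte[10]=EF: 3-byte lead, need 2 cont bytes. acc=0xF
Byte[11]=A7: continuation. acc=(acc<<6)|0x27=0x3E7
Byte[12]=9C: continuation. acc=(acc<<6)|0x1C=0xF9DC
Completed: cp=U+F9DC (starts at byte 10)
Byte[13]=4A: 1-byte ASCII. cp=U+004A
Byte[14]=25: 1-byte ASCII. cp=U+0025
Byte[15]=73: 1-byte ASCII. cp=U+0073

Answer: 0 2 6 10 13 14 15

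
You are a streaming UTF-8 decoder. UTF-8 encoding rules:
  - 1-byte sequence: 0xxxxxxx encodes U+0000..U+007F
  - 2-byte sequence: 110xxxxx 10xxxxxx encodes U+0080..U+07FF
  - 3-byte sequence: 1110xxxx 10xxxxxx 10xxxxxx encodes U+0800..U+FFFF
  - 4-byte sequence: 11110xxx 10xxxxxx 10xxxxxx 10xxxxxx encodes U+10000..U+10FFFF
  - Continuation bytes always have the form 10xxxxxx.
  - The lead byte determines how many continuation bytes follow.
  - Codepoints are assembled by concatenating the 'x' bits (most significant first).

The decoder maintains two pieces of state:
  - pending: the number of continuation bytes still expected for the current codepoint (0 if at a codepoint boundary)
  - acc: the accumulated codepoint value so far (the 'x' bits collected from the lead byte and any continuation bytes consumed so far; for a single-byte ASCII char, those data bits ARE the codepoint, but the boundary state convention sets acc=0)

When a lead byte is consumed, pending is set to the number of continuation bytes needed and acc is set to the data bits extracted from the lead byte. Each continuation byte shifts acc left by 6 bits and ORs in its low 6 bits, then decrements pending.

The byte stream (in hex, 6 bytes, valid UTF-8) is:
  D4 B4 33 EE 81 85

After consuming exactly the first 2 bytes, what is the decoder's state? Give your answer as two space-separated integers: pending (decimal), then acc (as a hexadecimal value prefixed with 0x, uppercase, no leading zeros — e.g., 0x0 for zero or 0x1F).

Answer: 0 0x534

Derivation:
Byte[0]=D4: 2-byte lead. pending=1, acc=0x14
Byte[1]=B4: continuation. acc=(acc<<6)|0x34=0x534, pending=0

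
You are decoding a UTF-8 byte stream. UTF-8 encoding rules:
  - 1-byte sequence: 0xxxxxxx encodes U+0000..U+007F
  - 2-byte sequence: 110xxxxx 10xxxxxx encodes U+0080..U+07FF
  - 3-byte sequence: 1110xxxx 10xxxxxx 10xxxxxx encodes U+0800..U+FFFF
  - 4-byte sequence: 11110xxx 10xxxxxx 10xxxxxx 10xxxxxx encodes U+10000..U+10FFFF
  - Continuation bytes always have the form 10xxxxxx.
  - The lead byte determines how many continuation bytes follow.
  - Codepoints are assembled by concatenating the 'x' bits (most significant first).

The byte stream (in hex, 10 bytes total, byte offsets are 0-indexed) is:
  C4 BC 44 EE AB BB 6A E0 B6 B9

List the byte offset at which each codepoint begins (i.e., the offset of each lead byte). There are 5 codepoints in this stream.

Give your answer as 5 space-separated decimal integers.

Byte[0]=C4: 2-byte lead, need 1 cont bytes. acc=0x4
Byte[1]=BC: continuation. acc=(acc<<6)|0x3C=0x13C
Completed: cp=U+013C (starts at byte 0)
Byte[2]=44: 1-byte ASCII. cp=U+0044
Byte[3]=EE: 3-byte lead, need 2 cont bytes. acc=0xE
Byte[4]=AB: continuation. acc=(acc<<6)|0x2B=0x3AB
Byte[5]=BB: continuation. acc=(acc<<6)|0x3B=0xEAFB
Completed: cp=U+EAFB (starts at byte 3)
Byte[6]=6A: 1-byte ASCII. cp=U+006A
Byte[7]=E0: 3-byte lead, need 2 cont bytes. acc=0x0
Byte[8]=B6: continuation. acc=(acc<<6)|0x36=0x36
Byte[9]=B9: continuation. acc=(acc<<6)|0x39=0xDB9
Completed: cp=U+0DB9 (starts at byte 7)

Answer: 0 2 3 6 7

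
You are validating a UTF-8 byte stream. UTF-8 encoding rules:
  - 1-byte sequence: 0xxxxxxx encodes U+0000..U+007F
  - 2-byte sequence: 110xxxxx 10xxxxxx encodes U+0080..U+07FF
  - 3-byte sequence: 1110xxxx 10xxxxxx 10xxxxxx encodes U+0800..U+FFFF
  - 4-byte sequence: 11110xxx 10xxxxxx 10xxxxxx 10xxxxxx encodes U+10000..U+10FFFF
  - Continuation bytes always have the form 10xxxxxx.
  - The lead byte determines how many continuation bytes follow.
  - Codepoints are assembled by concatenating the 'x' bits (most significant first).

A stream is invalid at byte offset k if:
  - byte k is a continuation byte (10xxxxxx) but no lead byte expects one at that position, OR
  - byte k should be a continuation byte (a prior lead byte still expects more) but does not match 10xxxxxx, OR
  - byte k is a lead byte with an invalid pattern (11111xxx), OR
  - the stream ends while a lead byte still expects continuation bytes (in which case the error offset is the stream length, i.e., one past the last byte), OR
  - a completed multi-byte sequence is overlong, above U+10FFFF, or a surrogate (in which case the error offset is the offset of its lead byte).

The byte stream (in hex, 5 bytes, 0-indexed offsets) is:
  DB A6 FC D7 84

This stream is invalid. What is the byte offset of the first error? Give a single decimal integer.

Answer: 2

Derivation:
Byte[0]=DB: 2-byte lead, need 1 cont bytes. acc=0x1B
Byte[1]=A6: continuation. acc=(acc<<6)|0x26=0x6E6
Completed: cp=U+06E6 (starts at byte 0)
Byte[2]=FC: INVALID lead byte (not 0xxx/110x/1110/11110)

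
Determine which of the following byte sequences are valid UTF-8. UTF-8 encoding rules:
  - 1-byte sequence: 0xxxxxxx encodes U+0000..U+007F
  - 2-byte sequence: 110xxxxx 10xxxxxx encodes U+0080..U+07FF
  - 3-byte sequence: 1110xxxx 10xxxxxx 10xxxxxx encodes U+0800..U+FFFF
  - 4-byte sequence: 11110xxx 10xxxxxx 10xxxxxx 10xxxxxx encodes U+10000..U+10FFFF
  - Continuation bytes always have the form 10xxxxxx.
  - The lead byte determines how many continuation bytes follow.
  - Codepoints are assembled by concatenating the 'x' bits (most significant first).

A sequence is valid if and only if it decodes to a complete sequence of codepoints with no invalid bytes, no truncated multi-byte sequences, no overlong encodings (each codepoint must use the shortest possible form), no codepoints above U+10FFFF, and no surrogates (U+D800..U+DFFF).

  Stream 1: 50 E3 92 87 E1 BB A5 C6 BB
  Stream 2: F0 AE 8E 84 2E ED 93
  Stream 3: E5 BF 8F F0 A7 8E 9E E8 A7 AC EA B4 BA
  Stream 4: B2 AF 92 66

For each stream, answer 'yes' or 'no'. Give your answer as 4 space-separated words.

Stream 1: decodes cleanly. VALID
Stream 2: error at byte offset 7. INVALID
Stream 3: decodes cleanly. VALID
Stream 4: error at byte offset 0. INVALID

Answer: yes no yes no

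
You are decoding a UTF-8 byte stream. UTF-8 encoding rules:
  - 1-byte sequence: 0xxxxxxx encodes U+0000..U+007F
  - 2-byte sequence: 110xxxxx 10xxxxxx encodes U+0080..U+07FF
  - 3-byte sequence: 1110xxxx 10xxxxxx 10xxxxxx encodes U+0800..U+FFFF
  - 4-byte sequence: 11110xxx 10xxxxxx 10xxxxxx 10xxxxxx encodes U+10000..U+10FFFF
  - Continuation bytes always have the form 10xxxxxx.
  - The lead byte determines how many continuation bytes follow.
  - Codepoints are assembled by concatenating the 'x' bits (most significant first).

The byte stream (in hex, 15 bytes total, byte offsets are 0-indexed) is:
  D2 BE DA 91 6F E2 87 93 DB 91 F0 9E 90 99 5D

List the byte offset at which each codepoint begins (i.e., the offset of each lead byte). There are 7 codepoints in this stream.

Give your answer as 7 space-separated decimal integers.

Byte[0]=D2: 2-byte lead, need 1 cont bytes. acc=0x12
Byte[1]=BE: continuation. acc=(acc<<6)|0x3E=0x4BE
Completed: cp=U+04BE (starts at byte 0)
Byte[2]=DA: 2-byte lead, need 1 cont bytes. acc=0x1A
Byte[3]=91: continuation. acc=(acc<<6)|0x11=0x691
Completed: cp=U+0691 (starts at byte 2)
Byte[4]=6F: 1-byte ASCII. cp=U+006F
Byte[5]=E2: 3-byte lead, need 2 cont bytes. acc=0x2
Byte[6]=87: continuation. acc=(acc<<6)|0x07=0x87
Byte[7]=93: continuation. acc=(acc<<6)|0x13=0x21D3
Completed: cp=U+21D3 (starts at byte 5)
Byte[8]=DB: 2-byte lead, need 1 cont bytes. acc=0x1B
Byte[9]=91: continuation. acc=(acc<<6)|0x11=0x6D1
Completed: cp=U+06D1 (starts at byte 8)
Byte[10]=F0: 4-byte lead, need 3 cont bytes. acc=0x0
Byte[11]=9E: continuation. acc=(acc<<6)|0x1E=0x1E
Byte[12]=90: continuation. acc=(acc<<6)|0x10=0x790
Byte[13]=99: continuation. acc=(acc<<6)|0x19=0x1E419
Completed: cp=U+1E419 (starts at byte 10)
Byte[14]=5D: 1-byte ASCII. cp=U+005D

Answer: 0 2 4 5 8 10 14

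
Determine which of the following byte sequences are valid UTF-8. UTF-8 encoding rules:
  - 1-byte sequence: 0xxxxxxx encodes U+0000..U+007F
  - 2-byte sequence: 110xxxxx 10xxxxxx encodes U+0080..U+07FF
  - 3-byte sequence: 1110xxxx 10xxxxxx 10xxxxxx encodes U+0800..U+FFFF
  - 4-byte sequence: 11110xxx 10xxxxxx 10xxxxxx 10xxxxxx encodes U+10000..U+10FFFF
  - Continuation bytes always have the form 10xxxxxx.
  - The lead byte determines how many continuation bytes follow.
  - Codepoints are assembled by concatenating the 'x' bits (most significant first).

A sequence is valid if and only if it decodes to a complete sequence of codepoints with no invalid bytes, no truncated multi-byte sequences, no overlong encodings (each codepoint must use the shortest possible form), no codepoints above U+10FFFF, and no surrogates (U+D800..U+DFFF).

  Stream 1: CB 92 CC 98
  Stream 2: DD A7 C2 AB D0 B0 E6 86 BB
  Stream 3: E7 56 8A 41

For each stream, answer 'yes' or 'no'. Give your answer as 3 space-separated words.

Stream 1: decodes cleanly. VALID
Stream 2: decodes cleanly. VALID
Stream 3: error at byte offset 1. INVALID

Answer: yes yes no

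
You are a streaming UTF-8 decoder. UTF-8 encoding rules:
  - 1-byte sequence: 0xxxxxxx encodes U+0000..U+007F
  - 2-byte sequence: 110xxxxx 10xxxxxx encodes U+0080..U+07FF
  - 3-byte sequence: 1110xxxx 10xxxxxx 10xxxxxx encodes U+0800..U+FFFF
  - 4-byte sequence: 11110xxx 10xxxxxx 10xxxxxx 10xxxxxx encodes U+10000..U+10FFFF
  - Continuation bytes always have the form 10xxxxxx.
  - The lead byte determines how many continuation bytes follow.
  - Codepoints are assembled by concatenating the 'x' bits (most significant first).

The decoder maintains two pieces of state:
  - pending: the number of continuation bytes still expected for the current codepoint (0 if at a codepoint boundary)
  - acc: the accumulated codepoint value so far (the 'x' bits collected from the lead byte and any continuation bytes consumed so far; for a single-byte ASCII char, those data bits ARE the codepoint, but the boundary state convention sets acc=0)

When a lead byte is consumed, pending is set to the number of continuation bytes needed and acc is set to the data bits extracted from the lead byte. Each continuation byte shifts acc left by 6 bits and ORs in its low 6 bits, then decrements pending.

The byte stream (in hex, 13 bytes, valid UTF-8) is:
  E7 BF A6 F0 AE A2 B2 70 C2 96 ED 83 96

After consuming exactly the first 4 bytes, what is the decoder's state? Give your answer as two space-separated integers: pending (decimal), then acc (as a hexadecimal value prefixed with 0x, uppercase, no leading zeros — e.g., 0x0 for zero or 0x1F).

Byte[0]=E7: 3-byte lead. pending=2, acc=0x7
Byte[1]=BF: continuation. acc=(acc<<6)|0x3F=0x1FF, pending=1
Byte[2]=A6: continuation. acc=(acc<<6)|0x26=0x7FE6, pending=0
Byte[3]=F0: 4-byte lead. pending=3, acc=0x0

Answer: 3 0x0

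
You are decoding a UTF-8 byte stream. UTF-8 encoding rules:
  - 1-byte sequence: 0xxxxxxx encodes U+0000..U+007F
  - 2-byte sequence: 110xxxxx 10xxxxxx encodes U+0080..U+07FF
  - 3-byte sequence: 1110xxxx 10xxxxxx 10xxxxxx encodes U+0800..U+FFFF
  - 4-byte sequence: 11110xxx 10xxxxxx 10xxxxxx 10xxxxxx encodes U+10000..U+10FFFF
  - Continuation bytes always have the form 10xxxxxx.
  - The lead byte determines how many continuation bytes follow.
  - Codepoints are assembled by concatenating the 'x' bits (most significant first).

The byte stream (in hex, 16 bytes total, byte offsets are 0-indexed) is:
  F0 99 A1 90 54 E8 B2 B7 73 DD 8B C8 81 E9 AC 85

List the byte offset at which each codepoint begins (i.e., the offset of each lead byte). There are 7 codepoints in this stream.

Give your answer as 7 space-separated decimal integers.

Byte[0]=F0: 4-byte lead, need 3 cont bytes. acc=0x0
Byte[1]=99: continuation. acc=(acc<<6)|0x19=0x19
Byte[2]=A1: continuation. acc=(acc<<6)|0x21=0x661
Byte[3]=90: continuation. acc=(acc<<6)|0x10=0x19850
Completed: cp=U+19850 (starts at byte 0)
Byte[4]=54: 1-byte ASCII. cp=U+0054
Byte[5]=E8: 3-byte lead, need 2 cont bytes. acc=0x8
Byte[6]=B2: continuation. acc=(acc<<6)|0x32=0x232
Byte[7]=B7: continuation. acc=(acc<<6)|0x37=0x8CB7
Completed: cp=U+8CB7 (starts at byte 5)
Byte[8]=73: 1-byte ASCII. cp=U+0073
Byte[9]=DD: 2-byte lead, need 1 cont bytes. acc=0x1D
Byte[10]=8B: continuation. acc=(acc<<6)|0x0B=0x74B
Completed: cp=U+074B (starts at byte 9)
Byte[11]=C8: 2-byte lead, need 1 cont bytes. acc=0x8
Byte[12]=81: continuation. acc=(acc<<6)|0x01=0x201
Completed: cp=U+0201 (starts at byte 11)
Byte[13]=E9: 3-byte lead, need 2 cont bytes. acc=0x9
Byte[14]=AC: continuation. acc=(acc<<6)|0x2C=0x26C
Byte[15]=85: continuation. acc=(acc<<6)|0x05=0x9B05
Completed: cp=U+9B05 (starts at byte 13)

Answer: 0 4 5 8 9 11 13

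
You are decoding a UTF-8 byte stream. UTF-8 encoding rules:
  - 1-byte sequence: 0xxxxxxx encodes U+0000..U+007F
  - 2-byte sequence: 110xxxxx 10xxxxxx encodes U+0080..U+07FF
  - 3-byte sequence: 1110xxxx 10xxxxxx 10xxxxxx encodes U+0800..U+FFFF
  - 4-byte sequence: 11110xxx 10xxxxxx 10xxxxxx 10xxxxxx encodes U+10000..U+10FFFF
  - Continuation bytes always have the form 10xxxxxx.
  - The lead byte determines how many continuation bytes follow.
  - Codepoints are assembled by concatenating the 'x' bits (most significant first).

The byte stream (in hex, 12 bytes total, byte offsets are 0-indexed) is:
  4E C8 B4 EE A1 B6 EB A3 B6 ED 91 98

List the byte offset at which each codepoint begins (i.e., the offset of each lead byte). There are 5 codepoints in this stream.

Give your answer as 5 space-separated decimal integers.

Byte[0]=4E: 1-byte ASCII. cp=U+004E
Byte[1]=C8: 2-byte lead, need 1 cont bytes. acc=0x8
Byte[2]=B4: continuation. acc=(acc<<6)|0x34=0x234
Completed: cp=U+0234 (starts at byte 1)
Byte[3]=EE: 3-byte lead, need 2 cont bytes. acc=0xE
Byte[4]=A1: continuation. acc=(acc<<6)|0x21=0x3A1
Byte[5]=B6: continuation. acc=(acc<<6)|0x36=0xE876
Completed: cp=U+E876 (starts at byte 3)
Byte[6]=EB: 3-byte lead, need 2 cont bytes. acc=0xB
Byte[7]=A3: continuation. acc=(acc<<6)|0x23=0x2E3
Byte[8]=B6: continuation. acc=(acc<<6)|0x36=0xB8F6
Completed: cp=U+B8F6 (starts at byte 6)
Byte[9]=ED: 3-byte lead, need 2 cont bytes. acc=0xD
Byte[10]=91: continuation. acc=(acc<<6)|0x11=0x351
Byte[11]=98: continuation. acc=(acc<<6)|0x18=0xD458
Completed: cp=U+D458 (starts at byte 9)

Answer: 0 1 3 6 9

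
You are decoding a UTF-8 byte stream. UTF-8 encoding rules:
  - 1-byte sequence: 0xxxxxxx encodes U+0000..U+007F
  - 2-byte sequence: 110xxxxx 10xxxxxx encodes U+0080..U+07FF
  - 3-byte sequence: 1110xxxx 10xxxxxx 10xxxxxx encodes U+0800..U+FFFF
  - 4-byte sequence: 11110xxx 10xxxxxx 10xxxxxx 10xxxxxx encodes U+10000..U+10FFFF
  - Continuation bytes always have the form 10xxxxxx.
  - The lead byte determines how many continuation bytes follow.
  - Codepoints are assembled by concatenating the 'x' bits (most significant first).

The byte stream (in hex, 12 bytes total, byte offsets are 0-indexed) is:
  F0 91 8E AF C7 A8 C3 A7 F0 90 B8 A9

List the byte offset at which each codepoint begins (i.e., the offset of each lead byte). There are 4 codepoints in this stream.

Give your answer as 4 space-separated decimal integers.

Byte[0]=F0: 4-byte lead, need 3 cont bytes. acc=0x0
Byte[1]=91: continuation. acc=(acc<<6)|0x11=0x11
Byte[2]=8E: continuation. acc=(acc<<6)|0x0E=0x44E
Byte[3]=AF: continuation. acc=(acc<<6)|0x2F=0x113AF
Completed: cp=U+113AF (starts at byte 0)
Byte[4]=C7: 2-byte lead, need 1 cont bytes. acc=0x7
Byte[5]=A8: continuation. acc=(acc<<6)|0x28=0x1E8
Completed: cp=U+01E8 (starts at byte 4)
Byte[6]=C3: 2-byte lead, need 1 cont bytes. acc=0x3
Byte[7]=A7: continuation. acc=(acc<<6)|0x27=0xE7
Completed: cp=U+00E7 (starts at byte 6)
Byte[8]=F0: 4-byte lead, need 3 cont bytes. acc=0x0
Byte[9]=90: continuation. acc=(acc<<6)|0x10=0x10
Byte[10]=B8: continuation. acc=(acc<<6)|0x38=0x438
Byte[11]=A9: continuation. acc=(acc<<6)|0x29=0x10E29
Completed: cp=U+10E29 (starts at byte 8)

Answer: 0 4 6 8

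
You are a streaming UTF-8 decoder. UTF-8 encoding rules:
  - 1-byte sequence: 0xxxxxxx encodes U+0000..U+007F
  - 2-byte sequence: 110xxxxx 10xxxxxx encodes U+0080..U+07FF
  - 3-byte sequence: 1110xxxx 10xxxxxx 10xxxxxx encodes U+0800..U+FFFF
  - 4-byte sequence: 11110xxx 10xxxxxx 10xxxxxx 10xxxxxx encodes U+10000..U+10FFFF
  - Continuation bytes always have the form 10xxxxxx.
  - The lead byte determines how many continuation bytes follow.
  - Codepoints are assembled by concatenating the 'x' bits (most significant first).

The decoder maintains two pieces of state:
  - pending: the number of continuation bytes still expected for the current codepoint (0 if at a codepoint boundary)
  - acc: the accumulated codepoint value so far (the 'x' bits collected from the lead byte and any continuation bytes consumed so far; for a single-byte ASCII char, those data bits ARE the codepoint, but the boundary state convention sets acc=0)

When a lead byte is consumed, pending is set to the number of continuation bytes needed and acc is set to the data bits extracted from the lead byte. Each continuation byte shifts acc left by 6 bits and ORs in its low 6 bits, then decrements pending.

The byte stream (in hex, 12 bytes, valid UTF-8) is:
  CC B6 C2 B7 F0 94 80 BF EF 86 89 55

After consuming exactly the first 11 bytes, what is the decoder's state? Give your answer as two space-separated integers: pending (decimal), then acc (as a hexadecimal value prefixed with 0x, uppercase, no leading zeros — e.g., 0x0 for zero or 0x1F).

Answer: 0 0xF189

Derivation:
Byte[0]=CC: 2-byte lead. pending=1, acc=0xC
Byte[1]=B6: continuation. acc=(acc<<6)|0x36=0x336, pending=0
Byte[2]=C2: 2-byte lead. pending=1, acc=0x2
Byte[3]=B7: continuation. acc=(acc<<6)|0x37=0xB7, pending=0
Byte[4]=F0: 4-byte lead. pending=3, acc=0x0
Byte[5]=94: continuation. acc=(acc<<6)|0x14=0x14, pending=2
Byte[6]=80: continuation. acc=(acc<<6)|0x00=0x500, pending=1
Byte[7]=BF: continuation. acc=(acc<<6)|0x3F=0x1403F, pending=0
Byte[8]=EF: 3-byte lead. pending=2, acc=0xF
Byte[9]=86: continuation. acc=(acc<<6)|0x06=0x3C6, pending=1
Byte[10]=89: continuation. acc=(acc<<6)|0x09=0xF189, pending=0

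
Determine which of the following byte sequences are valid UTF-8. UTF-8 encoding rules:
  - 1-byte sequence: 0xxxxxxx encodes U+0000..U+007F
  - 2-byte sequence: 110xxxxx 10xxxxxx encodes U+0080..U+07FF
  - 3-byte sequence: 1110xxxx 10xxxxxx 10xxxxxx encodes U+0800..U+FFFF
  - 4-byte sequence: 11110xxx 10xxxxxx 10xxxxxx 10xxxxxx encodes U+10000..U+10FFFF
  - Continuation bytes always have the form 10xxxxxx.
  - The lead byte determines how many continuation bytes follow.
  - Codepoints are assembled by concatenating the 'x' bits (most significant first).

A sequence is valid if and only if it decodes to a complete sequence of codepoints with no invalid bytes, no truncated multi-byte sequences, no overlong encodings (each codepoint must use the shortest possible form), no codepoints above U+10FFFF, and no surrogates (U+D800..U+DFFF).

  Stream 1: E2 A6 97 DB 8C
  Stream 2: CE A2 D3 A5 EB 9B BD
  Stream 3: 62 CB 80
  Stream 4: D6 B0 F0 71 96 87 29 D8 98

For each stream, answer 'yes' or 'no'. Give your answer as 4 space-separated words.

Stream 1: decodes cleanly. VALID
Stream 2: decodes cleanly. VALID
Stream 3: decodes cleanly. VALID
Stream 4: error at byte offset 3. INVALID

Answer: yes yes yes no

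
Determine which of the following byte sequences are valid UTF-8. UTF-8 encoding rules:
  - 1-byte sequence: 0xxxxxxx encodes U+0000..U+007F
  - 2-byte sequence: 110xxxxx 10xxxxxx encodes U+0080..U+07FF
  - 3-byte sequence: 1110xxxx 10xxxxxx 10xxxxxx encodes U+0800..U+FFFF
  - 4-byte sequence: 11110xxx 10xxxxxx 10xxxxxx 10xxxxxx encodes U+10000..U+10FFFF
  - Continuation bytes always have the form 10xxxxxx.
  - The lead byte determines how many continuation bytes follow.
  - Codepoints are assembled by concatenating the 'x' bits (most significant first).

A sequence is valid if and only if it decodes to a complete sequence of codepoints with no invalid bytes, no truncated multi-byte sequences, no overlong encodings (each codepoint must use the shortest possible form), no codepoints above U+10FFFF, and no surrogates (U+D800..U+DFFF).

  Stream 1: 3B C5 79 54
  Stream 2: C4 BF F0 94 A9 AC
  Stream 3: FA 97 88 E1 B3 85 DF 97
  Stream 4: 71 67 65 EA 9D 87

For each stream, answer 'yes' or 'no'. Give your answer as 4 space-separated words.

Answer: no yes no yes

Derivation:
Stream 1: error at byte offset 2. INVALID
Stream 2: decodes cleanly. VALID
Stream 3: error at byte offset 0. INVALID
Stream 4: decodes cleanly. VALID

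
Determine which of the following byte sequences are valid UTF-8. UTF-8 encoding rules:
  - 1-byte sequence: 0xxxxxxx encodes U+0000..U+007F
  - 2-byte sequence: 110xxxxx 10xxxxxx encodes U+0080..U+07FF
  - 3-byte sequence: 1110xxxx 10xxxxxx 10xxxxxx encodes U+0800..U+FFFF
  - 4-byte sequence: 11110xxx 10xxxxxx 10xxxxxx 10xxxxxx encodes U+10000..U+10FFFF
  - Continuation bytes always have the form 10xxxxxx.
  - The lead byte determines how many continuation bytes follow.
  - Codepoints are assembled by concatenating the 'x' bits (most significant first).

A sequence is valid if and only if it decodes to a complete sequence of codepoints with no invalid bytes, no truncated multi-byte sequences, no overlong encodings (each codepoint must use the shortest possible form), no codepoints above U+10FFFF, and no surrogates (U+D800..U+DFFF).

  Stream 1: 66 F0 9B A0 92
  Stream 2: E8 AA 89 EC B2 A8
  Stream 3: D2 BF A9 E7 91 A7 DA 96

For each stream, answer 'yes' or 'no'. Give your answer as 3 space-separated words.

Stream 1: decodes cleanly. VALID
Stream 2: decodes cleanly. VALID
Stream 3: error at byte offset 2. INVALID

Answer: yes yes no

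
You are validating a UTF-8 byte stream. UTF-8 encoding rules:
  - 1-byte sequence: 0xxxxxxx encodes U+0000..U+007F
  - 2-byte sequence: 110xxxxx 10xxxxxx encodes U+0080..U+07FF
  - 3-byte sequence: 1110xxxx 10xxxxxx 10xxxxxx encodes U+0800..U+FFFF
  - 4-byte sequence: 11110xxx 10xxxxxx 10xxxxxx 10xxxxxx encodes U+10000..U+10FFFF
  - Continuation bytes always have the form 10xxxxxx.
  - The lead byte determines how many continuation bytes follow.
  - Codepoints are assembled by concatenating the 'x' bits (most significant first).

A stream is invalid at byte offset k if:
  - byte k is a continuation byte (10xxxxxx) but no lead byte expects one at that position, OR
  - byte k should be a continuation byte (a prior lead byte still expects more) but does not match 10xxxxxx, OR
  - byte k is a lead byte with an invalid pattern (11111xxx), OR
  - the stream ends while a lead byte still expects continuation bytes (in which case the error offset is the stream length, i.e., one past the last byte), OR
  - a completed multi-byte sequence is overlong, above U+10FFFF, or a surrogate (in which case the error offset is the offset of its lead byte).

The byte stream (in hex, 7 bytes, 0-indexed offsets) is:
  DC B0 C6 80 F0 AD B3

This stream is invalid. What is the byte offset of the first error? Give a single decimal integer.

Answer: 7

Derivation:
Byte[0]=DC: 2-byte lead, need 1 cont bytes. acc=0x1C
Byte[1]=B0: continuation. acc=(acc<<6)|0x30=0x730
Completed: cp=U+0730 (starts at byte 0)
Byte[2]=C6: 2-byte lead, need 1 cont bytes. acc=0x6
Byte[3]=80: continuation. acc=(acc<<6)|0x00=0x180
Completed: cp=U+0180 (starts at byte 2)
Byte[4]=F0: 4-byte lead, need 3 cont bytes. acc=0x0
Byte[5]=AD: continuation. acc=(acc<<6)|0x2D=0x2D
Byte[6]=B3: continuation. acc=(acc<<6)|0x33=0xB73
Byte[7]: stream ended, expected continuation. INVALID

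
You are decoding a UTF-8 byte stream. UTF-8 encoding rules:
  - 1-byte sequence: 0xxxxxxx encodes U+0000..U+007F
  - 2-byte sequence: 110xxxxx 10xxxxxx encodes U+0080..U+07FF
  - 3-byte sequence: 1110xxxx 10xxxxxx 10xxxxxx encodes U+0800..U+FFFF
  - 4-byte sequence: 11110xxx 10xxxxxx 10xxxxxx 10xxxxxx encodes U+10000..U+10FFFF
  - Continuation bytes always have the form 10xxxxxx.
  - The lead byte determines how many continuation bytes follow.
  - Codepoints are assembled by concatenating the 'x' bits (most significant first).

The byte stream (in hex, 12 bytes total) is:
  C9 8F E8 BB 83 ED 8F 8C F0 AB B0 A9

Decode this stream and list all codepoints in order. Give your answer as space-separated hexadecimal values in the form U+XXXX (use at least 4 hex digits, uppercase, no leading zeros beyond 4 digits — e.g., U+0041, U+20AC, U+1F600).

Byte[0]=C9: 2-byte lead, need 1 cont bytes. acc=0x9
Byte[1]=8F: continuation. acc=(acc<<6)|0x0F=0x24F
Completed: cp=U+024F (starts at byte 0)
Byte[2]=E8: 3-byte lead, need 2 cont bytes. acc=0x8
Byte[3]=BB: continuation. acc=(acc<<6)|0x3B=0x23B
Byte[4]=83: continuation. acc=(acc<<6)|0x03=0x8EC3
Completed: cp=U+8EC3 (starts at byte 2)
Byte[5]=ED: 3-byte lead, need 2 cont bytes. acc=0xD
Byte[6]=8F: continuation. acc=(acc<<6)|0x0F=0x34F
Byte[7]=8C: continuation. acc=(acc<<6)|0x0C=0xD3CC
Completed: cp=U+D3CC (starts at byte 5)
Byte[8]=F0: 4-byte lead, need 3 cont bytes. acc=0x0
Byte[9]=AB: continuation. acc=(acc<<6)|0x2B=0x2B
Byte[10]=B0: continuation. acc=(acc<<6)|0x30=0xAF0
Byte[11]=A9: continuation. acc=(acc<<6)|0x29=0x2BC29
Completed: cp=U+2BC29 (starts at byte 8)

Answer: U+024F U+8EC3 U+D3CC U+2BC29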